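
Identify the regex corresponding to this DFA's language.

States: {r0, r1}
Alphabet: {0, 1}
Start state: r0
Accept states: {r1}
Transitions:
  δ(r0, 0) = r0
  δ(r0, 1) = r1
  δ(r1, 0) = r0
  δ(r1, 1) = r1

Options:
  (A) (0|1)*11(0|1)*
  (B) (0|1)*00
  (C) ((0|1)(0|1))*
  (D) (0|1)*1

Check each option against the DFA on short strings; one disagreement eliminates an option:
  (A) (0|1)*11(0|1)*: on '1' the DFA goes r0 → r1 and accepts (r1 ∈ Accept), but the regex does not match it → eliminate
  (B) (0|1)*00: on '1' the DFA goes r0 → r1 and accepts (r1 ∈ Accept), but the regex does not match it → eliminate
  (C) ((0|1)(0|1))*: on ε the DFA stays in r0 and rejects (r0 ∉ Accept), but the regex matches it → eliminate
  (D) (0|1)*1: agrees with the DFA on every string of length ≤ 6
Only (D) is consistent with the DFA.
(D) (0|1)*1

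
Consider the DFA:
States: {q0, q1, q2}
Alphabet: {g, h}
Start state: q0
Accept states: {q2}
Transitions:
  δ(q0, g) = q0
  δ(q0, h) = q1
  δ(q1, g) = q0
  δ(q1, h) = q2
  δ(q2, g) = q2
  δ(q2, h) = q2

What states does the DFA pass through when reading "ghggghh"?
read 'g': q0 → q0
  read 'h': q0 → q1
  read 'g': q1 → q0
  read 'g': q0 → q0
  read 'g': q0 → q0
  read 'h': q0 → q1
  read 'h': q1 → q2
q0 -> q0 -> q1 -> q0 -> q0 -> q0 -> q1 -> q2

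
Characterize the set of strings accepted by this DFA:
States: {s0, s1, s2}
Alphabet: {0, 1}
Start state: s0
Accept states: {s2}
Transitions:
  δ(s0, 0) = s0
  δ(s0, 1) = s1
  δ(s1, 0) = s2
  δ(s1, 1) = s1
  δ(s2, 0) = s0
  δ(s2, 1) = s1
Testing a few strings:
  '1101' → reject
  '0' → reject
  '10' → accept
  '11' → reject
State roles: s0=no suffix match; s1=one trailing 1; s2=suffix is 10
All binary strings ending with 10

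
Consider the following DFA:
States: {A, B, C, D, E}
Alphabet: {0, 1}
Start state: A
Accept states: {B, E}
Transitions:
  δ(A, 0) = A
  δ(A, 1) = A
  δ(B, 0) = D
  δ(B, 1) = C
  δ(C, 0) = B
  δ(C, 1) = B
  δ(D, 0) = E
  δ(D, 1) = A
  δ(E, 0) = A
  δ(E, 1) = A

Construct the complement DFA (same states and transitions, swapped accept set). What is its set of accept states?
Complement accept states = All states \ Original accept states
= {A, B, C, D, E} \ {B, E}
{A, C, D}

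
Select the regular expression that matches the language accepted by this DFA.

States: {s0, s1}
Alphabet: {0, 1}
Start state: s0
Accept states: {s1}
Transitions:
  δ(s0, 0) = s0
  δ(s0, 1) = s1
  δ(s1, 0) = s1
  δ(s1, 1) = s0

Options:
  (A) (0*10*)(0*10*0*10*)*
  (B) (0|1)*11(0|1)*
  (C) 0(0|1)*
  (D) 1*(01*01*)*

Check each option against the DFA on short strings; one disagreement eliminates an option:
  (A) (0*10*)(0*10*0*10*)*: agrees with the DFA on every string of length ≤ 6
  (B) (0|1)*11(0|1)*: on '1' the DFA goes s0 → s1 and accepts (s1 ∈ Accept), but the regex does not match it → eliminate
  (C) 0(0|1)*: on '0' the DFA goes s0 → s0 and rejects (s0 ∉ Accept), but the regex matches it → eliminate
  (D) 1*(01*01*)*: on ε the DFA stays in s0 and rejects (s0 ∉ Accept), but the regex matches it → eliminate
Only (A) is consistent with the DFA.
(A) (0*10*)(0*10*0*10*)*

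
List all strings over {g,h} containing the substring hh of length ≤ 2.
hh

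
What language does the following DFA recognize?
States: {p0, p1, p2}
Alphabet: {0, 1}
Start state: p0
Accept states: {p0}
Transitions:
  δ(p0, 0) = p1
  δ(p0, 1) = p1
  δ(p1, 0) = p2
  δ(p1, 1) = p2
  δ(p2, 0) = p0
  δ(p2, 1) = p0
Testing a few strings:
  '0' → reject
  '1100' → reject
  '1000' → reject
  '10' → reject
State roles: p0=length ≡ 0 (mod 3); p1=length ≡ 1 (mod 3); p2=length ≡ 2 (mod 3)
All binary strings whose length is a multiple of 3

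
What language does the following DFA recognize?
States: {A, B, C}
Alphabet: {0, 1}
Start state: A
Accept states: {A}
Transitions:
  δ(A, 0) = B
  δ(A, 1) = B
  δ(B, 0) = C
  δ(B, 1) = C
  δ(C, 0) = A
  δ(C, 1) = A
Testing a few strings:
  '0110' → reject
  '111' → accept
  '1' → reject
  '011' → accept
State roles: A=length ≡ 0 (mod 3); B=length ≡ 1 (mod 3); C=length ≡ 2 (mod 3)
All binary strings whose length is a multiple of 3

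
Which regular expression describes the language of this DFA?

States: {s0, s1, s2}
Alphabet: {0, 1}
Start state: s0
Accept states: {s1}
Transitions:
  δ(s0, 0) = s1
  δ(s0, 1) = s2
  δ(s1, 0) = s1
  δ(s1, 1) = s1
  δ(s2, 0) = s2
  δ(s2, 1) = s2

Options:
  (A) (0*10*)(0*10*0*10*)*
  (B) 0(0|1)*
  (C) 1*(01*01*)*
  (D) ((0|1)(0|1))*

Check each option against the DFA on short strings; one disagreement eliminates an option:
  (A) (0*10*)(0*10*0*10*)*: on '0' the DFA goes s0 → s1 and accepts (s1 ∈ Accept), but the regex does not match it → eliminate
  (B) 0(0|1)*: agrees with the DFA on every string of length ≤ 6
  (C) 1*(01*01*)*: on ε the DFA stays in s0 and rejects (s0 ∉ Accept), but the regex matches it → eliminate
  (D) ((0|1)(0|1))*: on ε the DFA stays in s0 and rejects (s0 ∉ Accept), but the regex matches it → eliminate
Only (B) is consistent with the DFA.
(B) 0(0|1)*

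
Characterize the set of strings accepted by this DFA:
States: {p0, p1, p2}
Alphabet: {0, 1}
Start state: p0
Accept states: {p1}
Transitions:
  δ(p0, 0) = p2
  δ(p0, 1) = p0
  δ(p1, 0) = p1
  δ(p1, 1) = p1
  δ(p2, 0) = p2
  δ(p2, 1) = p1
Testing a few strings:
  '11' → reject
  '001' → accept
  '00' → reject
  '1000' → reject
State roles: p0=no 0 seen yet; p1=substring 01 seen; p2=seen a 0, waiting for 1
All binary strings containing the substring 01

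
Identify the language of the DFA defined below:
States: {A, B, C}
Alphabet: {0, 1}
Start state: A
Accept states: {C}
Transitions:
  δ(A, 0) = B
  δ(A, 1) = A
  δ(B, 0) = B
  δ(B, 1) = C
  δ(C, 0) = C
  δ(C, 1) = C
Testing a few strings:
  '0' → reject
  '111' → reject
  '1' → reject
  '101' → accept
State roles: A=no 0 seen yet; B=seen a 0, waiting for 1; C=substring 01 seen
All binary strings containing the substring 01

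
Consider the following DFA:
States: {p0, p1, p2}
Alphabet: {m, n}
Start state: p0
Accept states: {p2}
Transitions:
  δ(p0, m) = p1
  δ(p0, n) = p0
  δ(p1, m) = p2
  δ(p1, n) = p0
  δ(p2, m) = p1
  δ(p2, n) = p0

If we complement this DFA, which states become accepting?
Complement accept states = All states \ Original accept states
= {p0, p1, p2} \ {p2}
{p0, p1}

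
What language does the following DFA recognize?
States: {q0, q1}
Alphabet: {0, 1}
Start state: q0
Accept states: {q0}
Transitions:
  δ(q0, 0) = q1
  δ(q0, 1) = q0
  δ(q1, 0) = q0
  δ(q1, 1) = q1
Testing a few strings:
  '101' → reject
  '010' → accept
  '1' → accept
  '0' → reject
State roles: q0=even number of 0's so far; q1=odd number of 0's so far
All binary strings with an even number of 0's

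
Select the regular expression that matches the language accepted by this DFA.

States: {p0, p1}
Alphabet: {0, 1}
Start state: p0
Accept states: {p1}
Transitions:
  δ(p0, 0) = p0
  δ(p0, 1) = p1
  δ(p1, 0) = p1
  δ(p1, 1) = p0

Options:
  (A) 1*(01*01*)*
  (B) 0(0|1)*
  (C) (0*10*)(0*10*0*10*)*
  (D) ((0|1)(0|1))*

Check each option against the DFA on short strings; one disagreement eliminates an option:
  (A) 1*(01*01*)*: on ε the DFA stays in p0 and rejects (p0 ∉ Accept), but the regex matches it → eliminate
  (B) 0(0|1)*: on '0' the DFA goes p0 → p0 and rejects (p0 ∉ Accept), but the regex matches it → eliminate
  (C) (0*10*)(0*10*0*10*)*: agrees with the DFA on every string of length ≤ 6
  (D) ((0|1)(0|1))*: on ε the DFA stays in p0 and rejects (p0 ∉ Accept), but the regex matches it → eliminate
Only (C) is consistent with the DFA.
(C) (0*10*)(0*10*0*10*)*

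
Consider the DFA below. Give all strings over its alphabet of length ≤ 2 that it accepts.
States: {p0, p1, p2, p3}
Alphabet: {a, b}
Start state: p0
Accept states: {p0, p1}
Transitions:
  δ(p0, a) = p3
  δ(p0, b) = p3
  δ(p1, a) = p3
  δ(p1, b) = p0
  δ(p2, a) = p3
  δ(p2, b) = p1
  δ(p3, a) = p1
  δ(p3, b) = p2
ε, aa, ba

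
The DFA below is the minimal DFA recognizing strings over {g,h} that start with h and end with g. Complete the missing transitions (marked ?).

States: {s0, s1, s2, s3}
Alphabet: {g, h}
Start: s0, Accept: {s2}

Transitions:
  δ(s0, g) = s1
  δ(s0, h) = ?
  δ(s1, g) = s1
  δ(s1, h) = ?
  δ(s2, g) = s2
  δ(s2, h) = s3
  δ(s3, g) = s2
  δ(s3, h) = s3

From the language and accept set, identify what each state tracks — s0: no input read; s1: started with g (dead); s2: started with h, last symbol g; s3: started with h, last symbol h.
Each missing δ(q, a) is the state matching the new tracked value after reading a.
δ(s0, h) = s3; δ(s1, h) = s1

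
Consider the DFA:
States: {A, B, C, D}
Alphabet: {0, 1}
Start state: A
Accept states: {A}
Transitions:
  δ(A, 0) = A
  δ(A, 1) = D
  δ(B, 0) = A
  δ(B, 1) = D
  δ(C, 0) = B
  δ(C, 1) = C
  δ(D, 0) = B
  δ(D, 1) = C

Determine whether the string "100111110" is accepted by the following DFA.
Processing string "100111110":
  A --1--> D
  D --0--> B
  B --0--> A
  A --1--> D
  D --1--> C
  C --1--> C
  C --1--> C
  C --1--> C
  C --0--> B
Final state: B
Accept states: {A}
No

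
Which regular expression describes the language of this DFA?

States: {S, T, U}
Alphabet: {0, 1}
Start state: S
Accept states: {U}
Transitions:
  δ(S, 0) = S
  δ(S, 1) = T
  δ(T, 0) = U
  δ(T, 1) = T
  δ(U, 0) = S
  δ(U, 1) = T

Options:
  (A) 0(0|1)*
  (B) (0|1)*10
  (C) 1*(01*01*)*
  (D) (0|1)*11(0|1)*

Check each option against the DFA on short strings; one disagreement eliminates an option:
  (A) 0(0|1)*: on '0' the DFA goes S → S and rejects (S ∉ Accept), but the regex matches it → eliminate
  (B) (0|1)*10: agrees with the DFA on every string of length ≤ 6
  (C) 1*(01*01*)*: on ε the DFA stays in S and rejects (S ∉ Accept), but the regex matches it → eliminate
  (D) (0|1)*11(0|1)*: on '10' the DFA goes S → T → U and accepts (U ∈ Accept), but the regex does not match it → eliminate
Only (B) is consistent with the DFA.
(B) (0|1)*10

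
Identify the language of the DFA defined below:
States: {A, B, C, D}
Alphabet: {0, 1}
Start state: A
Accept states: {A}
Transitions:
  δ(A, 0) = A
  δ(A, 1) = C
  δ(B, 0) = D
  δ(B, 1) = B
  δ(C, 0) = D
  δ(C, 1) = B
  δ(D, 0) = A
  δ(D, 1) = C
Testing a few strings:
  '11' → reject
  '0' → accept
  '1101' → reject
  '01' → reject
State roles: A=value ≡ 0 (mod 4); B=value ≡ 3 (mod 4); C=value ≡ 1 (mod 4); D=value ≡ 2 (mod 4)
All binary strings representing a multiple of 4 (read in base 2; leading zeros allowed and ε counts as 0)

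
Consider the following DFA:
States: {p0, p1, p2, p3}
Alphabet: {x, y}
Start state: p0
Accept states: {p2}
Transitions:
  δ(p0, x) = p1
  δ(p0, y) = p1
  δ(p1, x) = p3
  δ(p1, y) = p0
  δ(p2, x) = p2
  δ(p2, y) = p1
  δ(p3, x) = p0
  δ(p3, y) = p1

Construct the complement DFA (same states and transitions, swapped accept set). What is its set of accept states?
Complement accept states = All states \ Original accept states
= {p0, p1, p2, p3} \ {p2}
{p0, p1, p3}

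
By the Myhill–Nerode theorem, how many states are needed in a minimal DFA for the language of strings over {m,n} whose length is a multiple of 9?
By Myhill–Nerode, count the distinguishable equivalence classes: 9 classes — one per residue of the length mod 9; class i is distinguished from class j by any string of length (9 − i) mod 9.
9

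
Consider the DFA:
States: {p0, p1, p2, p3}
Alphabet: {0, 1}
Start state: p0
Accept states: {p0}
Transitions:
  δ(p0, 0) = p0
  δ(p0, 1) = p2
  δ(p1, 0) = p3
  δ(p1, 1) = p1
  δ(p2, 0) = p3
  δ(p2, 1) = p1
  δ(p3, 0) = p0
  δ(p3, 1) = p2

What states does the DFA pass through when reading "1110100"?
read '1': p0 → p2
  read '1': p2 → p1
  read '1': p1 → p1
  read '0': p1 → p3
  read '1': p3 → p2
  read '0': p2 → p3
  read '0': p3 → p0
p0 -> p2 -> p1 -> p1 -> p3 -> p2 -> p3 -> p0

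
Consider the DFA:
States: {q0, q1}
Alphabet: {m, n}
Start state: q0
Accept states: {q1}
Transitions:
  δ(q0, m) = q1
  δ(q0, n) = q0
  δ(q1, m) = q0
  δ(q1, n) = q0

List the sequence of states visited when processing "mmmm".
read 'm': q0 → q1
  read 'm': q1 → q0
  read 'm': q0 → q1
  read 'm': q1 → q0
q0 -> q1 -> q0 -> q1 -> q0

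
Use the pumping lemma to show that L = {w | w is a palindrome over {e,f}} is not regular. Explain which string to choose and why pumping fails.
Assume L is regular with pumping length p. Idea: pumping the leading e-block breaks the symmetry.
Choose s = e^p f e^p (a palindrome of length 2p+1 ≥ p). By the pumping lemma, s = xyz with |xy| ≤ p, |y| > 0, so y = e^k with k > 0 (xy lies entirely in the first e^p). Then xy²z = e^(p+k) f e^p, which is not a palindrome since p+k ≠ p.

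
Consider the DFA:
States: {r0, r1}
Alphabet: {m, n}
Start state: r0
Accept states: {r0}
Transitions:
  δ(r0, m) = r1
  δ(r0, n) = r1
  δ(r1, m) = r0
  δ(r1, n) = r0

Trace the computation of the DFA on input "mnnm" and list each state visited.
read 'm': r0 → r1
  read 'n': r1 → r0
  read 'n': r0 → r1
  read 'm': r1 → r0
r0 -> r1 -> r0 -> r1 -> r0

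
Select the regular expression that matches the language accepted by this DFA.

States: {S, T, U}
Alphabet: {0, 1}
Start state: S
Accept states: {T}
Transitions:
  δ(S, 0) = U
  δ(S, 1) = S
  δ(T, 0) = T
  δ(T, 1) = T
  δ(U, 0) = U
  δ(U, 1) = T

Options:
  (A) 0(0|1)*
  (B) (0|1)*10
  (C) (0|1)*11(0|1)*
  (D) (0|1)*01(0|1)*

Check each option against the DFA on short strings; one disagreement eliminates an option:
  (A) 0(0|1)*: on '0' the DFA goes S → U and rejects (U ∉ Accept), but the regex matches it → eliminate
  (B) (0|1)*10: on '01' the DFA goes S → U → T and accepts (T ∈ Accept), but the regex does not match it → eliminate
  (C) (0|1)*11(0|1)*: on '01' the DFA goes S → U → T and accepts (T ∈ Accept), but the regex does not match it → eliminate
  (D) (0|1)*01(0|1)*: agrees with the DFA on every string of length ≤ 6
Only (D) is consistent with the DFA.
(D) (0|1)*01(0|1)*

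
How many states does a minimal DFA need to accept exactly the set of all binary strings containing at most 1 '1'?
By Myhill–Nerode, count the distinguishable equivalence classes: 3 classes — having seen 0, 1, or >1 copies of '1'; counts 0 through 1 are accepting and >1 is dead.
3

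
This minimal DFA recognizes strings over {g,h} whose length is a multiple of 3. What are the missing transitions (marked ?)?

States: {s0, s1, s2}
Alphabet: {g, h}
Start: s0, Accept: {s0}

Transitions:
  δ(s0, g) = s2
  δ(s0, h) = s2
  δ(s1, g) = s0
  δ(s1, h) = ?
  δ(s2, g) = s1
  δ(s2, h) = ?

From the language and accept set, identify what each state tracks — s0: length ≡ 0 (mod 3); s1: length ≡ 2 (mod 3); s2: length ≡ 1 (mod 3).
Each missing δ(q, a) is the state matching the new tracked value after reading a.
δ(s1, h) = s0; δ(s2, h) = s1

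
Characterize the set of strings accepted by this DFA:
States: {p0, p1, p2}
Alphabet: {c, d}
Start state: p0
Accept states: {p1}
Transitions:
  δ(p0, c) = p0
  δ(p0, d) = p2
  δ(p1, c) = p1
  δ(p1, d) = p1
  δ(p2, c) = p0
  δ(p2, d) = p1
Testing a few strings:
  'dc' → reject
  'd' → reject
  'ddd' → accept
  'ccd' → reject
State roles: p0=no progress toward dd; p1=substring dd seen; p2=one trailing d
All strings over {c,d} containing the substring dd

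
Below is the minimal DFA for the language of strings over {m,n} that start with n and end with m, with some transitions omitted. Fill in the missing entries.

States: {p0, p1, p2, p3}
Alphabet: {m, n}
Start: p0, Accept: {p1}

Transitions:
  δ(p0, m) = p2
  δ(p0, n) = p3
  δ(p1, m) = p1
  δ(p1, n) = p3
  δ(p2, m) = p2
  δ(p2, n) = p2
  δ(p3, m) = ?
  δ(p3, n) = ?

From the language and accept set, identify what each state tracks — p0: no input read; p1: started with n, last symbol m; p2: started with m (dead); p3: started with n, last symbol n.
Each missing δ(q, a) is the state matching the new tracked value after reading a.
δ(p3, m) = p1; δ(p3, n) = p3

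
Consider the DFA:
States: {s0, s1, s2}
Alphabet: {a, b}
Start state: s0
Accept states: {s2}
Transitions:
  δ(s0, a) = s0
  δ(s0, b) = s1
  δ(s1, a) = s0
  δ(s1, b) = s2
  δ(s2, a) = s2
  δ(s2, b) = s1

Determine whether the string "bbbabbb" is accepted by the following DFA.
Processing string "bbbabbb":
  s0 --b--> s1
  s1 --b--> s2
  s2 --b--> s1
  s1 --a--> s0
  s0 --b--> s1
  s1 --b--> s2
  s2 --b--> s1
Final state: s1
Accept states: {s2}
No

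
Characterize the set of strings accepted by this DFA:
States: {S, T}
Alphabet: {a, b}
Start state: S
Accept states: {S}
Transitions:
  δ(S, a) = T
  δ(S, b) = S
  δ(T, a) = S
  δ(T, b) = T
Testing a few strings:
  'ba' → reject
  'b' → accept
  'abb' → reject
  'aa' → accept
State roles: S=even number of a's so far; T=odd number of a's so far
All strings over {a,b} with an even number of a's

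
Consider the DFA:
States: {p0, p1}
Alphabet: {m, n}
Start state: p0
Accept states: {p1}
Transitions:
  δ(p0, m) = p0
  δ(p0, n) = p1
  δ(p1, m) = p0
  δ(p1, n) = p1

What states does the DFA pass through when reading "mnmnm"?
read 'm': p0 → p0
  read 'n': p0 → p1
  read 'm': p1 → p0
  read 'n': p0 → p1
  read 'm': p1 → p0
p0 -> p0 -> p1 -> p0 -> p1 -> p0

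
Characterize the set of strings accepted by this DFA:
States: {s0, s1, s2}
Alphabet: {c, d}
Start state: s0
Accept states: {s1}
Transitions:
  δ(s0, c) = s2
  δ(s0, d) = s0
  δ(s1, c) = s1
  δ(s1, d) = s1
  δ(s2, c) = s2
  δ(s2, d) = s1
Testing a few strings:
  'cd' → accept
  'dd' → reject
  'dddc' → reject
  'cc' → reject
State roles: s0=no c seen yet; s1=substring cd seen; s2=seen a c, waiting for d
All strings over {c,d} containing the substring cd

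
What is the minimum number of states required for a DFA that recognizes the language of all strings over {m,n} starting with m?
By Myhill–Nerode, count the distinguishable equivalence classes: three classes — empty / started with m / started with n (dead).
3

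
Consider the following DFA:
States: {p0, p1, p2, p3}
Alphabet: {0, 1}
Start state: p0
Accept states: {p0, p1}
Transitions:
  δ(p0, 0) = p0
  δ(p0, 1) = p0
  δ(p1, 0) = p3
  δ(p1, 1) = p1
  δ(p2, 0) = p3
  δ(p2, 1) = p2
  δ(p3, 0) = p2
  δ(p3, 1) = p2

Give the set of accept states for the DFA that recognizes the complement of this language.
Complement accept states = All states \ Original accept states
= {p0, p1, p2, p3} \ {p0, p1}
{p2, p3}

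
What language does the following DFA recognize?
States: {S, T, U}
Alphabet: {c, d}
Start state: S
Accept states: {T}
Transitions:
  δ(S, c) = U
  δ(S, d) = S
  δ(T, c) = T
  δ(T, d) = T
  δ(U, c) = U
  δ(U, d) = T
Testing a few strings:
  'cd' → accept
  'dcdc' → accept
  'c' → reject
  'ccc' → reject
State roles: S=no c seen yet; T=substring cd seen; U=seen a c, waiting for d
All strings over {c,d} containing the substring cd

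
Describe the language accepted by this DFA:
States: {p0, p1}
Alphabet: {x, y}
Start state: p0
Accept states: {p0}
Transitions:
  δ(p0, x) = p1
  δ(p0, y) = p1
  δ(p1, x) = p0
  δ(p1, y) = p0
Testing a few strings:
  'x' → reject
  'yy' → accept
  'xyy' → reject
  'y' → reject
State roles: p0=even length so far; p1=odd length so far
All strings over {x,y} of even length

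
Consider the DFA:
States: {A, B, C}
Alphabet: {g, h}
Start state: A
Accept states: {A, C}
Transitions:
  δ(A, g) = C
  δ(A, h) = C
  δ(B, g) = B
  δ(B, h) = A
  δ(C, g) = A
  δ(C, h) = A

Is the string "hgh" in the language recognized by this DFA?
Processing string "hgh":
  A --h--> C
  C --g--> A
  A --h--> C
Final state: C
Accept states: {A, C}
Yes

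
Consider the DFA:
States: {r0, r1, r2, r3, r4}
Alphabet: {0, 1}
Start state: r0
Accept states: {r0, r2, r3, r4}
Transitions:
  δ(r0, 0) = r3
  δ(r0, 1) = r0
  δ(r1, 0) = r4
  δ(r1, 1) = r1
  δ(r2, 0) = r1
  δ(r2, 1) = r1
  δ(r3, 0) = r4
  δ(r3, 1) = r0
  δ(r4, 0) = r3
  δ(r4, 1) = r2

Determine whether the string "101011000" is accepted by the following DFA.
Processing string "101011000":
  r0 --1--> r0
  r0 --0--> r3
  r3 --1--> r0
  r0 --0--> r3
  r3 --1--> r0
  r0 --1--> r0
  r0 --0--> r3
  r3 --0--> r4
  r4 --0--> r3
Final state: r3
Accept states: {r0, r2, r3, r4}
Yes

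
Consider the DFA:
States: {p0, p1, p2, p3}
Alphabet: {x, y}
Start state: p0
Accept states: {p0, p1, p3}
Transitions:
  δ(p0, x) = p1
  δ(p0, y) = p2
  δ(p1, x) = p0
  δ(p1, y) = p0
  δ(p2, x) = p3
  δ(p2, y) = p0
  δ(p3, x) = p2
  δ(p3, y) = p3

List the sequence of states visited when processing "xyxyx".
read 'x': p0 → p1
  read 'y': p1 → p0
  read 'x': p0 → p1
  read 'y': p1 → p0
  read 'x': p0 → p1
p0 -> p1 -> p0 -> p1 -> p0 -> p1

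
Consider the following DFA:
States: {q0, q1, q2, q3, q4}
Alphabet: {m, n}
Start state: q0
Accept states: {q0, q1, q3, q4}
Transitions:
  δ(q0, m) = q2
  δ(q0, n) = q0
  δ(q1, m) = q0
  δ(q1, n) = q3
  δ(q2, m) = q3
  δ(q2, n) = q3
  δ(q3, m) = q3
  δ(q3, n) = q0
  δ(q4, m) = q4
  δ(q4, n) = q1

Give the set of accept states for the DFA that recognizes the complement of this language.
Complement accept states = All states \ Original accept states
= {q0, q1, q2, q3, q4} \ {q0, q1, q3, q4}
{q2}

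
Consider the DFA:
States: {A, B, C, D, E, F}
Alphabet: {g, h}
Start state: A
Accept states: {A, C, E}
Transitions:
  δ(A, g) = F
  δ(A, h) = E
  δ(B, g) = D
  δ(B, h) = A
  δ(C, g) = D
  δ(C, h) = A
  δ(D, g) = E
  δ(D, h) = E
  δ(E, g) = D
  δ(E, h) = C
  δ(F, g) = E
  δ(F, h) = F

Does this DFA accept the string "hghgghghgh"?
Processing string "hghgghghgh":
  A --h--> E
  E --g--> D
  D --h--> E
  E --g--> D
  D --g--> E
  E --h--> C
  C --g--> D
  D --h--> E
  E --g--> D
  D --h--> E
Final state: E
Accept states: {A, C, E}
Yes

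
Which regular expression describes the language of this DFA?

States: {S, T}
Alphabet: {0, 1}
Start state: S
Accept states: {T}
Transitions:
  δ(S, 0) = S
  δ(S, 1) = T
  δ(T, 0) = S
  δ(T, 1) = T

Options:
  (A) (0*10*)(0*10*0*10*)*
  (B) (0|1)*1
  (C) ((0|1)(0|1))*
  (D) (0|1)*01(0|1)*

Check each option against the DFA on short strings; one disagreement eliminates an option:
  (A) (0*10*)(0*10*0*10*)*: on '10' the DFA goes S → T → S and rejects (S ∉ Accept), but the regex matches it → eliminate
  (B) (0|1)*1: agrees with the DFA on every string of length ≤ 6
  (C) ((0|1)(0|1))*: on ε the DFA stays in S and rejects (S ∉ Accept), but the regex matches it → eliminate
  (D) (0|1)*01(0|1)*: on '1' the DFA goes S → T and accepts (T ∈ Accept), but the regex does not match it → eliminate
Only (B) is consistent with the DFA.
(B) (0|1)*1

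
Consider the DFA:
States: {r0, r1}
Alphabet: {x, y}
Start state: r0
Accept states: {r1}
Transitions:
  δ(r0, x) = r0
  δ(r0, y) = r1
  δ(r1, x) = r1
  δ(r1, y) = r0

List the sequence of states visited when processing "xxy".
read 'x': r0 → r0
  read 'x': r0 → r0
  read 'y': r0 → r1
r0 -> r0 -> r0 -> r1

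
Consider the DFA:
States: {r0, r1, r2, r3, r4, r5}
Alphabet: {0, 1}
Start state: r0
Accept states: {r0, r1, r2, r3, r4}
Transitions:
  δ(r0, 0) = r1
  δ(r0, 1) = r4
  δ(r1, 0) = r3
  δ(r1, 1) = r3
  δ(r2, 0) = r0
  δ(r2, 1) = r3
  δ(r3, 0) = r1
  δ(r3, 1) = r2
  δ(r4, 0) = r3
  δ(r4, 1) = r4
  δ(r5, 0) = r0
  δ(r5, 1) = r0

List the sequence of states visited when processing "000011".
read '0': r0 → r1
  read '0': r1 → r3
  read '0': r3 → r1
  read '0': r1 → r3
  read '1': r3 → r2
  read '1': r2 → r3
r0 -> r1 -> r3 -> r1 -> r3 -> r2 -> r3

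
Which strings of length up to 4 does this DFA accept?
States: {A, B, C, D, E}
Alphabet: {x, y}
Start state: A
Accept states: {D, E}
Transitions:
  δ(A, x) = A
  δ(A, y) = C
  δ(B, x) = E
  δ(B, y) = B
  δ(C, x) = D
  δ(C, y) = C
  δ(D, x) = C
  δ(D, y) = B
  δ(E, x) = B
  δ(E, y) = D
yx, xyx, yyx, xxyx, xyyx, yxxx, yxyx, yyyx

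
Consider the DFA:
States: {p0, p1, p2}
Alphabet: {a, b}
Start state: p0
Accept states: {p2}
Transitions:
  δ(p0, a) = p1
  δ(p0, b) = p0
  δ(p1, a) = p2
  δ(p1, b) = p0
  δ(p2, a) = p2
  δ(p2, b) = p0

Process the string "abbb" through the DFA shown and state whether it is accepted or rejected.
Processing string "abbb":
  p0 --a--> p1
  p1 --b--> p0
  p0 --b--> p0
  p0 --b--> p0
Final state: p0
Accept states: {p2}
No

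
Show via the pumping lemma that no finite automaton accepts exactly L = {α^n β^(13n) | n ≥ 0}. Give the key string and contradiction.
Assume L is regular with pumping length p. Idea: pumping the α-block breaks the 1:13 ratio.
Choose s = α^p β^(13p) (length 14p ≥ p). By the pumping lemma, s = xyz with |xy| ≤ p, |y| > 0, so y = α^k with k ≥ 1. Then xy²z = α^(p+k) β^(13p). For this to be in L we would need 13p = 13(p+k), i.e. 13k = 0, contradicting k ≥ 1. So xy²z ∉ L.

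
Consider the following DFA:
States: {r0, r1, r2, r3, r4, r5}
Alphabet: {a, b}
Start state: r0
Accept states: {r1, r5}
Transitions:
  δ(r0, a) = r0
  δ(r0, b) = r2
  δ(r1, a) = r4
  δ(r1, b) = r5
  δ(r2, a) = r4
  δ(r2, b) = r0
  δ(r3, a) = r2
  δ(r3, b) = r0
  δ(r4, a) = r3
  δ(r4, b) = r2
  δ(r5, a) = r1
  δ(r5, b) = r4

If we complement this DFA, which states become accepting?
Complement accept states = All states \ Original accept states
= {r0, r1, r2, r3, r4, r5} \ {r1, r5}
{r0, r2, r3, r4}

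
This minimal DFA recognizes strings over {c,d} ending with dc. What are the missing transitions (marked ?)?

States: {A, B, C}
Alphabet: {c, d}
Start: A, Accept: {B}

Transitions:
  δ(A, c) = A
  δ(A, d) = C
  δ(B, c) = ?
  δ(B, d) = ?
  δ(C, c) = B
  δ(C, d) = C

From the language and accept set, identify what each state tracks — A: no suffix match; B: suffix is dc; C: one trailing d.
Each missing δ(q, a) is the state matching the new tracked value after reading a.
δ(B, c) = A; δ(B, d) = C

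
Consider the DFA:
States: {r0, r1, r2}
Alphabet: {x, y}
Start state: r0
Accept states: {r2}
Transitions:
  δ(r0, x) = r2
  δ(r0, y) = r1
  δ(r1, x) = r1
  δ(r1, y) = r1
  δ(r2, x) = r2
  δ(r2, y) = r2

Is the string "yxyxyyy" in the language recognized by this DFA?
Processing string "yxyxyyy":
  r0 --y--> r1
  r1 --x--> r1
  r1 --y--> r1
  r1 --x--> r1
  r1 --y--> r1
  r1 --y--> r1
  r1 --y--> r1
Final state: r1
Accept states: {r2}
No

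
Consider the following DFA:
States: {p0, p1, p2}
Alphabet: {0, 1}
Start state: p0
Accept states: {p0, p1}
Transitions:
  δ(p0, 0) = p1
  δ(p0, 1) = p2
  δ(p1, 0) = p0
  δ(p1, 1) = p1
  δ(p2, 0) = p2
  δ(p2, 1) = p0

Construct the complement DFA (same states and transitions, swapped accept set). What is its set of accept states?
Complement accept states = All states \ Original accept states
= {p0, p1, p2} \ {p0, p1}
{p2}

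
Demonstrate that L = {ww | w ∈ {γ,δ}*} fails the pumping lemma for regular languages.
Assume L is regular with pumping length p. Idea: pumping the leading γ-block breaks the equality of the two halves.
Choose s = γ^p δ γ^p δ ∈ L (with w = γ^p δ). |s| = 2p+2 ≥ p. By the pumping lemma, s = xyz with |xy| ≤ p, |y| > 0, so y = γ^k with k ≥ 1, in the first γ-block. Then xy²z = γ^(p+k) δ γ^p δ, of length 2p+2+k. If k is odd this length is odd, so it cannot be of the form ww. If k is even, each half has length p+1+k/2 ≤ p+k, so the first half lies entirely inside the leading γ-block and contains no δ, while the second half ends in δ; the halves differ. Either way xy²z ∉ L.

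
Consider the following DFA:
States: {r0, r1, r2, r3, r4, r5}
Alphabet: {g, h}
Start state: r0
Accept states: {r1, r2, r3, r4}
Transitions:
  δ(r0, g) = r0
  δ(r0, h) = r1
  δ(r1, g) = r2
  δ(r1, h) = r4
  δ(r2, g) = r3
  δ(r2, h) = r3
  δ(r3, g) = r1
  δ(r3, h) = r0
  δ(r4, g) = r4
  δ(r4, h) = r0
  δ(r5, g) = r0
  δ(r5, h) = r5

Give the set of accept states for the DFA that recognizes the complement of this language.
Complement accept states = All states \ Original accept states
= {r0, r1, r2, r3, r4, r5} \ {r1, r2, r3, r4}
{r0, r5}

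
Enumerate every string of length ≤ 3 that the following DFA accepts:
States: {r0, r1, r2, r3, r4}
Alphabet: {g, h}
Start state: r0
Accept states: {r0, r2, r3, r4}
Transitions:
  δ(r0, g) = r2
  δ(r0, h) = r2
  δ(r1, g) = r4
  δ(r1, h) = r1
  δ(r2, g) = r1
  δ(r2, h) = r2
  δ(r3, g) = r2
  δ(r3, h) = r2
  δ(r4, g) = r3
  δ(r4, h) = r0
ε, g, h, gh, hh, ggg, ghh, hgg, hhh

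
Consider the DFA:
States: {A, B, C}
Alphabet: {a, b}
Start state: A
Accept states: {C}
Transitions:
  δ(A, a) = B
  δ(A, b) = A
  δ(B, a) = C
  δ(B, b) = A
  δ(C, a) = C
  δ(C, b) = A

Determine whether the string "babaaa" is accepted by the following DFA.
Processing string "babaaa":
  A --b--> A
  A --a--> B
  B --b--> A
  A --a--> B
  B --a--> C
  C --a--> C
Final state: C
Accept states: {C}
Yes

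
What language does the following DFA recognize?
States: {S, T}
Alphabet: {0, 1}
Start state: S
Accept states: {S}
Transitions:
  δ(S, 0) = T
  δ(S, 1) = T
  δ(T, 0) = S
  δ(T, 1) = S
Testing a few strings:
  '001' → reject
  '101' → reject
  '1' → reject
  '00' → accept
State roles: S=even length so far; T=odd length so far
All binary strings of even length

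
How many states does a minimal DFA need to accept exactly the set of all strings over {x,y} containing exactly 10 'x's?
By Myhill–Nerode, count the distinguishable equivalence classes: 12 classes — having seen 0, 1, …, 10, or >10 copies of 'x'; the count-10 class is the only accepting one and >10 is dead.
12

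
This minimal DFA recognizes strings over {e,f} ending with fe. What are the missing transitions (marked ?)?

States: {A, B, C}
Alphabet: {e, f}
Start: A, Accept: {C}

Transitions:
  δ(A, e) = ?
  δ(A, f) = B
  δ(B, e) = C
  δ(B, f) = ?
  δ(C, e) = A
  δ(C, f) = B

From the language and accept set, identify what each state tracks — A: no suffix match; B: one trailing f; C: suffix is fe.
Each missing δ(q, a) is the state matching the new tracked value after reading a.
δ(A, e) = A; δ(B, f) = B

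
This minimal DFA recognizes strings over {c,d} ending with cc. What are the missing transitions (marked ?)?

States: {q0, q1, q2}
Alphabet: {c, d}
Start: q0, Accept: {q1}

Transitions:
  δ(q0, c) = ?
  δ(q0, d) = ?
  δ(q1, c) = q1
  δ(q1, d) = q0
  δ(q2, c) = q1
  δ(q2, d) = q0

From the language and accept set, identify what each state tracks — q0: last symbol not c; q1: two trailing c's; q2: one trailing c.
Each missing δ(q, a) is the state matching the new tracked value after reading a.
δ(q0, c) = q2; δ(q0, d) = q0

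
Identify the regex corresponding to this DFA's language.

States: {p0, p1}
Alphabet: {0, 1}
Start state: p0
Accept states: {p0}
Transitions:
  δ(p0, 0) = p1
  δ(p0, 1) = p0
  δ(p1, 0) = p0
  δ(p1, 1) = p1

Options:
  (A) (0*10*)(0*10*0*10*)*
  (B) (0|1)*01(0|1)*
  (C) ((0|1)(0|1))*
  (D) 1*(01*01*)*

Check each option against the DFA on short strings; one disagreement eliminates an option:
  (A) (0*10*)(0*10*0*10*)*: on ε the DFA stays in p0 and accepts (p0 ∈ Accept), but the regex does not match it → eliminate
  (B) (0|1)*01(0|1)*: on ε the DFA stays in p0 and accepts (p0 ∈ Accept), but the regex does not match it → eliminate
  (C) ((0|1)(0|1))*: on '1' the DFA goes p0 → p0 and accepts (p0 ∈ Accept), but the regex does not match it → eliminate
  (D) 1*(01*01*)*: agrees with the DFA on every string of length ≤ 6
Only (D) is consistent with the DFA.
(D) 1*(01*01*)*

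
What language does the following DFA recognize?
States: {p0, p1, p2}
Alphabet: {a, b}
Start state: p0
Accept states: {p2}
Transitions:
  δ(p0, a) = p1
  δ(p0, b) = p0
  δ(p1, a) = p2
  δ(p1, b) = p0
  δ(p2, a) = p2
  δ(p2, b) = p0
Testing a few strings:
  'baab' → reject
  'a' → reject
  'ba' → reject
  'bbaa' → accept
State roles: p0=last symbol not a; p1=one trailing a; p2=two trailing a's
All strings over {a,b} ending with aa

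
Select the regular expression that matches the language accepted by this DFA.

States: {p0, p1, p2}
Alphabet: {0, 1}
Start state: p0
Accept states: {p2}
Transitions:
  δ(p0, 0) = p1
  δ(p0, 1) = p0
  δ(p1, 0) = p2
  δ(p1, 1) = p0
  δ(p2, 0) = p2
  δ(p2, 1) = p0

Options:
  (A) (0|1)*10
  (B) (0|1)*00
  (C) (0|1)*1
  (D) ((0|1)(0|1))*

Check each option against the DFA on short strings; one disagreement eliminates an option:
  (A) (0|1)*10: on '00' the DFA goes p0 → p1 → p2 and accepts (p2 ∈ Accept), but the regex does not match it → eliminate
  (B) (0|1)*00: agrees with the DFA on every string of length ≤ 6
  (C) (0|1)*1: on '1' the DFA goes p0 → p0 and rejects (p0 ∉ Accept), but the regex matches it → eliminate
  (D) ((0|1)(0|1))*: on ε the DFA stays in p0 and rejects (p0 ∉ Accept), but the regex matches it → eliminate
Only (B) is consistent with the DFA.
(B) (0|1)*00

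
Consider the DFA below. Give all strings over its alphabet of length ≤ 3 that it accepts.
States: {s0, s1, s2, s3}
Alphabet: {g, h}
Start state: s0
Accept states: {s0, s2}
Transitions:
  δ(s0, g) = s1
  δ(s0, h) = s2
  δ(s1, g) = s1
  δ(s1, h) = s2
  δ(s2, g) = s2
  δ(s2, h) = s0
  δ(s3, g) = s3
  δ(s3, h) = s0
ε, h, gh, hg, hh, ggh, ghg, ghh, hgg, hgh, hhh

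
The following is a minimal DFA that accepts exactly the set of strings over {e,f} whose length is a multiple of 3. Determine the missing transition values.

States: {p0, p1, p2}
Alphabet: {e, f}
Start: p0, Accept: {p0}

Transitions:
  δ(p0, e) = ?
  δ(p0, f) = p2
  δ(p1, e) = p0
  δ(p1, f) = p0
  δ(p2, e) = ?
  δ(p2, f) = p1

From the language and accept set, identify what each state tracks — p0: length ≡ 0 (mod 3); p1: length ≡ 2 (mod 3); p2: length ≡ 1 (mod 3).
Each missing δ(q, a) is the state matching the new tracked value after reading a.
δ(p0, e) = p2; δ(p2, e) = p1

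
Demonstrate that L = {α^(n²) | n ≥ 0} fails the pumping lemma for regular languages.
Assume L is regular with pumping length p. Idea: pumping adds a fixed amount, but gaps between consecutive squares grow.
Choose s = α^(p²) (length p² ≥ p). By the pumping lemma, s = xyz with |xy| ≤ p, |y| > 0, so |y| = k with 1 ≤ k ≤ p. Then |xy²z| = p²+k. Since p² < p²+k ≤ p²+p < (p+1)², the length p²+k lies strictly between consecutive squares, so it is not a perfect square and xy²z ∉ L.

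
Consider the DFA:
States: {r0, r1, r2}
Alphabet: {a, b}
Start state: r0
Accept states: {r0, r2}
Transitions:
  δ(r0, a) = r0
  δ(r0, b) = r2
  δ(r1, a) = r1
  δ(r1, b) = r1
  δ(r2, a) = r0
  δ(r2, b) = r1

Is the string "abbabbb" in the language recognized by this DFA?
Processing string "abbabbb":
  r0 --a--> r0
  r0 --b--> r2
  r2 --b--> r1
  r1 --a--> r1
  r1 --b--> r1
  r1 --b--> r1
  r1 --b--> r1
Final state: r1
Accept states: {r0, r2}
No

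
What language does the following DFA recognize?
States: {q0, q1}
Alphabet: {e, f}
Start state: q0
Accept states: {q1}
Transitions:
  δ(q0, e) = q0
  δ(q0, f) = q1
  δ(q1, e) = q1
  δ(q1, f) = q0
Testing a few strings:
  'ee' → reject
  'f' → accept
  'ffe' → reject
  'e' → reject
State roles: q0=even number of f's so far; q1=odd number of f's so far
All strings over {e,f} with an odd number of f's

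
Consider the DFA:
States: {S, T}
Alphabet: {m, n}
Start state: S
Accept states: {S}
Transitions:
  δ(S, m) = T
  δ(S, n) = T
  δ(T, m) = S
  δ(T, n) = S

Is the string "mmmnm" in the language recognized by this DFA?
Processing string "mmmnm":
  S --m--> T
  T --m--> S
  S --m--> T
  T --n--> S
  S --m--> T
Final state: T
Accept states: {S}
No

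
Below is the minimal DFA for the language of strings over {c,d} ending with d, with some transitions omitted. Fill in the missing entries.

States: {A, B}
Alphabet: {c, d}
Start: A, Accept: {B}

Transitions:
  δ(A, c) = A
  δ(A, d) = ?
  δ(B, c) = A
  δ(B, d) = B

From the language and accept set, identify what each state tracks — A: last symbol not d; B: last symbol is d.
Each missing δ(q, a) is the state matching the new tracked value after reading a.
δ(A, d) = B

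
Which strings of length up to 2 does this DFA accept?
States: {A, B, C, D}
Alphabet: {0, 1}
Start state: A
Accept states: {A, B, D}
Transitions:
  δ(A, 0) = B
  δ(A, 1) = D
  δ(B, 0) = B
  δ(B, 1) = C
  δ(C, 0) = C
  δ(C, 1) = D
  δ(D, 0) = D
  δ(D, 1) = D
ε, 0, 1, 00, 10, 11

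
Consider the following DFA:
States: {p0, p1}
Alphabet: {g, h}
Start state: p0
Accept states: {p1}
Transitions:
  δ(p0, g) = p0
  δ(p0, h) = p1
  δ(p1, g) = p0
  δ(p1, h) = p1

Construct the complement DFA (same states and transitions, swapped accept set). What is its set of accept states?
Complement accept states = All states \ Original accept states
= {p0, p1} \ {p1}
{p0}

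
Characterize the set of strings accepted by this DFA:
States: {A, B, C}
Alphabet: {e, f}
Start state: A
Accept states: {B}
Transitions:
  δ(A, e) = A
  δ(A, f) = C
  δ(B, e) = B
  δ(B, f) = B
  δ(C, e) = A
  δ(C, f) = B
Testing a few strings:
  'fe' → reject
  'ff' → accept
  'fef' → reject
  'f' → reject
State roles: A=no progress toward ff; B=substring ff seen; C=one trailing f
All strings over {e,f} containing the substring ff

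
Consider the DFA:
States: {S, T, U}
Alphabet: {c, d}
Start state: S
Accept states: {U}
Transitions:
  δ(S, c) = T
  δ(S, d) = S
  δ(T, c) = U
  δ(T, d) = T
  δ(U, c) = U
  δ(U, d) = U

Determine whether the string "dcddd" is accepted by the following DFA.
Processing string "dcddd":
  S --d--> S
  S --c--> T
  T --d--> T
  T --d--> T
  T --d--> T
Final state: T
Accept states: {U}
No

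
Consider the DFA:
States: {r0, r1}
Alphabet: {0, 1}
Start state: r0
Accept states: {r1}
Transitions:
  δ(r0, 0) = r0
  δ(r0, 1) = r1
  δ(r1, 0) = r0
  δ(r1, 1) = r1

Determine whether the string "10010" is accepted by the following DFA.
Processing string "10010":
  r0 --1--> r1
  r1 --0--> r0
  r0 --0--> r0
  r0 --1--> r1
  r1 --0--> r0
Final state: r0
Accept states: {r1}
No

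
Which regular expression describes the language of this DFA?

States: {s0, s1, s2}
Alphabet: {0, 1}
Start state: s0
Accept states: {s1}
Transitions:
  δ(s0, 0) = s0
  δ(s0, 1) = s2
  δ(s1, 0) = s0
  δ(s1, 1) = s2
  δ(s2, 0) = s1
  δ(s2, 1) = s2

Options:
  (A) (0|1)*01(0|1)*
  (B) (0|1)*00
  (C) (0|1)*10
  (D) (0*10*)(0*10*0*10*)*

Check each option against the DFA on short strings; one disagreement eliminates an option:
  (A) (0|1)*01(0|1)*: on '01' the DFA goes s0 → s0 → s2 and rejects (s2 ∉ Accept), but the regex matches it → eliminate
  (B) (0|1)*00: on '00' the DFA goes s0 → s0 → s0 and rejects (s0 ∉ Accept), but the regex matches it → eliminate
  (C) (0|1)*10: agrees with the DFA on every string of length ≤ 6
  (D) (0*10*)(0*10*0*10*)*: on '1' the DFA goes s0 → s2 and rejects (s2 ∉ Accept), but the regex matches it → eliminate
Only (C) is consistent with the DFA.
(C) (0|1)*10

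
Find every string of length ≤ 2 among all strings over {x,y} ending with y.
y, xy, yy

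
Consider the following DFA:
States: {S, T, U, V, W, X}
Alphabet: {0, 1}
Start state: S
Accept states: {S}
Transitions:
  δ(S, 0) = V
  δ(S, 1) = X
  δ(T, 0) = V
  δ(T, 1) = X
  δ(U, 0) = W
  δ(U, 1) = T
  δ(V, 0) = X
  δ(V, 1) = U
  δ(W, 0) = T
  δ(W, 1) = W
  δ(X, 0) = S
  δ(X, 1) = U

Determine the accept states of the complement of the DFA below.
Complement accept states = All states \ Original accept states
= {S, T, U, V, W, X} \ {S}
{T, U, V, W, X}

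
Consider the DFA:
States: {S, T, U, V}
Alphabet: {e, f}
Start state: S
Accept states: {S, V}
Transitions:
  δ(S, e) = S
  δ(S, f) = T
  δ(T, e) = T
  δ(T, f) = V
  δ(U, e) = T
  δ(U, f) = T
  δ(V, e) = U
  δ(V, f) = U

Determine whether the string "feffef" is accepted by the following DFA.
Processing string "feffef":
  S --f--> T
  T --e--> T
  T --f--> V
  V --f--> U
  U --e--> T
  T --f--> V
Final state: V
Accept states: {S, V}
Yes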